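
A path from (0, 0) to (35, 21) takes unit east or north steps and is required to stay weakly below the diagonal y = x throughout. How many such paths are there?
Number of paths = 561152544402450

By the reflection principle (André's argument), the number of monotone paths to (35, 21) with n ≤ m that never go above y = x is C(56, 35) − C(56, 36) = 1346766106565880 − 785613562163430 = 561152544402450.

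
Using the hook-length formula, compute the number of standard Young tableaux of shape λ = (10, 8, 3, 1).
# SYT of shape (10, 8, 3, 1) = 108785754

Hook-length formula: f^λ = n! / Π hook(c), product over all cells c of the Young diagram. For λ = (10, 8, 3, 1), n = 22 boxes. Hook lengths by row (left-to-right, top-to-bottom): [13, 11, 10, 8, 7, 6, 5, 4, 2, 1]; [10, 8, 7, 5, 4, 3, 2, 1]; [4, 2, 1]; [1]. Product of hooks = 10332241920000. So f^λ = 22! / 10332241920000 = 1124000727777607680000 / 10332241920000 = 108785754.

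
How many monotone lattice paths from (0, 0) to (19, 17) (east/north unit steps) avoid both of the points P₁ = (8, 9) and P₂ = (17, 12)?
Number of paths = 5782595745

Inclusion–exclusion. Total paths: C(36, 19) = 8597496600. Through P₁: C(17, 8)·C(19, 11) = 1837398420. Through P₂: C(29, 17)·C(7, 2) = 1089814635. Since P₁ is strictly southwest of P₂, a monotone path through both must visit P₁ then P₂; paths through both = C(17, 8)·C(12, 9)·C(7, 2) = 112312200. Avoid both = 8597496600 − 1837398420 − 1089814635 + 112312200 = 5782595745.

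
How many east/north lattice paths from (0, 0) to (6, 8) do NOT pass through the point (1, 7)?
Number of paths = 2955

Total paths from (0, 0) to (6, 8): C(14, 6) = 3003. Paths through (1, 7): (paths (0, 0) → (1, 7)) × (paths (1, 7) → (6, 8)) = C(8, 1) · C(6, 5) = 8 · 6 = 48. Avoidance count = 3003 − 48 = 2955.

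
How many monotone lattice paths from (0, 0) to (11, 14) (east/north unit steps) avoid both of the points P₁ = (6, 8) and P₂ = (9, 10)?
Number of paths = 2134794

Inclusion–exclusion. Total paths: C(25, 11) = 4457400. Through P₁: C(14, 6)·C(11, 5) = 1387386. Through P₂: C(19, 9)·C(6, 2) = 1385670. Since P₁ is strictly southwest of P₂, a monotone path through both must visit P₁ then P₂; paths through both = C(14, 6)·C(5, 3)·C(6, 2) = 450450. Avoid both = 4457400 − 1387386 − 1385670 + 450450 = 2134794.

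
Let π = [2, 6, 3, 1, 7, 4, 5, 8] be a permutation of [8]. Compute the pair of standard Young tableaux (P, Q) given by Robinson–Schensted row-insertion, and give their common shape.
P = [1, 3, 4, 5, 8] / [2, 7] / [6];  Q = [1, 2, 5, 7, 8] / [3, 6] / [4];  common shape = (5, 2, 1)

Row-insert the values π_1, π_2, … into P one at a time, bumping the leftmost entry strictly greater than the inserted value down to the next row. The recording tableau Q records, in position (i, j), the step at which that cell was added to P.
  Insert 2 (step 1): P = [2];  Q = [1]
  Insert 6 (step 2): P = [2, 6];  Q = [1, 2]
  Insert 3 (step 3): P = [2, 3] / [6];  Q = [1, 2] / [3]
  Insert 1 (step 4): P = [1, 3] / [2] / [6];  Q = [1, 2] / [3] / [4]
  Insert 7 (step 5): P = [1, 3, 7] / [2] / [6];  Q = [1, 2, 5] / [3] / [4]
  Insert 4 (step 6): P = [1, 3, 4] / [2, 7] / [6];  Q = [1, 2, 5] / [3, 6] / [4]
  Insert 5 (step 7): P = [1, 3, 4, 5] / [2, 7] / [6];  Q = [1, 2, 5, 7] / [3, 6] / [4]
  Insert 8 (step 8): P = [1, 3, 4, 5, 8] / [2, 7] / [6];  Q = [1, 2, 5, 7, 8] / [3, 6] / [4]
Final shape: (5, 2, 1).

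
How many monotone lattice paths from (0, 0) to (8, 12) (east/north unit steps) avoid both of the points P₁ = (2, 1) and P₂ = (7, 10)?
Number of paths = 48516

Inclusion–exclusion. Total paths: C(20, 8) = 125970. Through P₁: C(3, 2)·C(17, 6) = 37128. Through P₂: C(17, 7)·C(3, 1) = 58344. Since P₁ is strictly southwest of P₂, a monotone path through both must visit P₁ then P₂; paths through both = C(3, 2)·C(14, 5)·C(3, 1) = 18018. Avoid both = 125970 − 37128 − 58344 + 18018 = 48516.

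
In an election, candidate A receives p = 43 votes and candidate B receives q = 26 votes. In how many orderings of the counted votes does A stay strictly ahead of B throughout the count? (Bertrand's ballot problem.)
Strict-lead orderings = 1730378572929279504

Total orderings of the 69 votes with 43 for A: C(69, 43) = 7023301266595310928. By the Bertrand ballot formula (Cycle Lemma / reflection principle), the number of orderings in which A is strictly ahead of B throughout is (p − q)/(p + q) · C(p + q, p) = (43 − 26)/(43 + 26) · 7023301266595310928 = 1730378572929279504.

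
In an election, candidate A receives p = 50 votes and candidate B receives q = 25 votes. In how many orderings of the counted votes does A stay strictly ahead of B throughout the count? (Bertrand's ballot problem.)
Strict-lead orderings = 17529515713716297876

Total orderings of the 75 votes with 50 for A: C(75, 50) = 52588547141148893628. By the Bertrand ballot formula (Cycle Lemma / reflection principle), the number of orderings in which A is strictly ahead of B throughout is (p − q)/(p + q) · C(p + q, p) = (50 − 25)/(50 + 25) · 52588547141148893628 = 17529515713716297876.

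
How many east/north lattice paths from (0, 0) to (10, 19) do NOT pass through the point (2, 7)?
Number of paths = 15495090

Total paths from (0, 0) to (10, 19): C(29, 10) = 20030010. Paths through (2, 7): (paths (0, 0) → (2, 7)) × (paths (2, 7) → (10, 19)) = C(9, 2) · C(20, 8) = 36 · 125970 = 4534920. Avoidance count = 20030010 − 4534920 = 15495090.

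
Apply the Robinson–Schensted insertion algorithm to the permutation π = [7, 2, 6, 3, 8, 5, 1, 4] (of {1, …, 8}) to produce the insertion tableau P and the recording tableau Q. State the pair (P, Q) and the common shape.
P = [1, 3, 4] / [2, 5] / [6, 8] / [7];  Q = [1, 3, 5] / [2, 6] / [4, 8] / [7];  common shape = (3, 2, 2, 1)

Row-insert the values π_1, π_2, … into P one at a time, bumping the leftmost entry strictly greater than the inserted value down to the next row. The recording tableau Q records, in position (i, j), the step at which that cell was added to P.
  Insert 7 (step 1): P = [7];  Q = [1]
  Insert 2 (step 2): P = [2] / [7];  Q = [1] / [2]
  Insert 6 (step 3): P = [2, 6] / [7];  Q = [1, 3] / [2]
  Insert 3 (step 4): P = [2, 3] / [6] / [7];  Q = [1, 3] / [2] / [4]
  Insert 8 (step 5): P = [2, 3, 8] / [6] / [7];  Q = [1, 3, 5] / [2] / [4]
  Insert 5 (step 6): P = [2, 3, 5] / [6, 8] / [7];  Q = [1, 3, 5] / [2, 6] / [4]
  Insert 1 (step 7): P = [1, 3, 5] / [2, 8] / [6] / [7];  Q = [1, 3, 5] / [2, 6] / [4] / [7]
  Insert 4 (step 8): P = [1, 3, 4] / [2, 5] / [6, 8] / [7];  Q = [1, 3, 5] / [2, 6] / [4, 8] / [7]
Final shape: (3, 2, 2, 1).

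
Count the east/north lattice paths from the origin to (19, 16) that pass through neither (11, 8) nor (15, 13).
Number of paths = 2110029630

Inclusion–exclusion. Total paths: C(35, 19) = 4059928950. Through P₁: C(19, 11)·C(16, 8) = 972740340. Through P₂: C(28, 15)·C(7, 4) = 1310475600. Since P₁ is strictly southwest of P₂, a monotone path through both must visit P₁ then P₂; paths through both = C(19, 11)·C(9, 4)·C(7, 4) = 333316620. Avoid both = 4059928950 − 972740340 − 1310475600 + 333316620 = 2110029630.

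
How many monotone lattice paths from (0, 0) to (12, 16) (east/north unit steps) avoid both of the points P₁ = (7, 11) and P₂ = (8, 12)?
Number of paths = 18039567

Inclusion–exclusion. Total paths: C(28, 12) = 30421755. Through P₁: C(18, 7)·C(10, 5) = 8019648. Through P₂: C(20, 8)·C(8, 4) = 8817900. Since P₁ is strictly southwest of P₂, a monotone path through both must visit P₁ then P₂; paths through both = C(18, 7)·C(2, 1)·C(8, 4) = 4455360. Avoid both = 30421755 − 8019648 − 8817900 + 4455360 = 18039567.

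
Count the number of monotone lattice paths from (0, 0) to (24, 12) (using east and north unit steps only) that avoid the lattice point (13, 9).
Number of paths = 1070616820

Total paths from (0, 0) to (24, 12): C(36, 24) = 1251677700. Paths through (13, 9): (paths (0, 0) → (13, 9)) × (paths (13, 9) → (24, 12)) = C(22, 13) · C(14, 11) = 497420 · 364 = 181060880. Avoidance count = 1251677700 − 181060880 = 1070616820.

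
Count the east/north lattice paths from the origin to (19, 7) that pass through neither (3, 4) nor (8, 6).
Number of paths = 596669

Inclusion–exclusion. Total paths: C(26, 19) = 657800. Through P₁: C(7, 3)·C(19, 16) = 33915. Through P₂: C(14, 8)·C(12, 11) = 36036. Since P₁ is strictly southwest of P₂, a monotone path through both must visit P₁ then P₂; paths through both = C(7, 3)·C(7, 5)·C(12, 11) = 8820. Avoid both = 657800 − 33915 − 36036 + 8820 = 596669.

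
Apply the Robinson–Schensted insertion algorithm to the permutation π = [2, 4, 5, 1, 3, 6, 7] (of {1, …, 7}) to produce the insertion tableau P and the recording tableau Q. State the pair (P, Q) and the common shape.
P = [1, 3, 5, 6, 7] / [2, 4];  Q = [1, 2, 3, 6, 7] / [4, 5];  common shape = (5, 2)

Row-insert the values π_1, π_2, … into P one at a time, bumping the leftmost entry strictly greater than the inserted value down to the next row. The recording tableau Q records, in position (i, j), the step at which that cell was added to P.
  Insert 2 (step 1): P = [2];  Q = [1]
  Insert 4 (step 2): P = [2, 4];  Q = [1, 2]
  Insert 5 (step 3): P = [2, 4, 5];  Q = [1, 2, 3]
  Insert 1 (step 4): P = [1, 4, 5] / [2];  Q = [1, 2, 3] / [4]
  Insert 3 (step 5): P = [1, 3, 5] / [2, 4];  Q = [1, 2, 3] / [4, 5]
  Insert 6 (step 6): P = [1, 3, 5, 6] / [2, 4];  Q = [1, 2, 3, 6] / [4, 5]
  Insert 7 (step 7): P = [1, 3, 5, 6, 7] / [2, 4];  Q = [1, 2, 3, 6, 7] / [4, 5]
Final shape: (5, 2).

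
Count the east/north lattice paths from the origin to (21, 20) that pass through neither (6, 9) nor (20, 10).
Number of paths = 230129837080

Inclusion–exclusion. Total paths: C(41, 21) = 269128937220. Through P₁: C(15, 6)·C(26, 15) = 38669430800. Through P₂: C(30, 20)·C(11, 1) = 330495165. Since P₁ is strictly southwest of P₂, a monotone path through both must visit P₁ then P₂; paths through both = C(15, 6)·C(15, 14)·C(11, 1) = 825825. Avoid both = 269128937220 − 38669430800 − 330495165 + 825825 = 230129837080.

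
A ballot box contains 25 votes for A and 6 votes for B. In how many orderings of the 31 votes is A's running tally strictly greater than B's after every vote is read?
Strict-lead orderings = 451269

Total orderings of the 31 votes with 25 for A: C(31, 25) = 736281. By the Bertrand ballot formula (Cycle Lemma / reflection principle), the number of orderings in which A is strictly ahead of B throughout is (p − q)/(p + q) · C(p + q, p) = (25 − 6)/(25 + 6) · 736281 = 451269.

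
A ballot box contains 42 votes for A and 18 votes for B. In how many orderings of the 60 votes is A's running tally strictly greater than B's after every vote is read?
Strict-lead orderings = 370011826296420

Total orderings of the 60 votes with 42 for A: C(60, 42) = 925029565741050. By the Bertrand ballot formula (Cycle Lemma / reflection principle), the number of orderings in which A is strictly ahead of B throughout is (p − q)/(p + q) · C(p + q, p) = (42 − 18)/(42 + 18) · 925029565741050 = 370011826296420.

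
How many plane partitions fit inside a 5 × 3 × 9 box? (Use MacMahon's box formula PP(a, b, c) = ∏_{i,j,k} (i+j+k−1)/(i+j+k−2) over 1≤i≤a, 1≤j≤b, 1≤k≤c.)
PP(5, 3, 9) = 208416208

Evaluate the triple product over i = 1..5, j = 1..3, k = 1..9. The factors are (2/1) · (3/2) · (4/3) · (5/4) · (6/5) · (7/6) · (8/7) · (9/8) · … (135 factors total). The numerators and denominators telescope so the product is an integer; carrying out the multiplication exactly gives PP(5, 3, 9) = 208416208.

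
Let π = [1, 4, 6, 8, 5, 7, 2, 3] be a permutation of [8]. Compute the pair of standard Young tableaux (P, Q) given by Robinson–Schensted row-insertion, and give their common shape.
P = [1, 2, 3, 7] / [4, 5] / [6, 8];  Q = [1, 2, 3, 4] / [5, 6] / [7, 8];  common shape = (4, 2, 2)

Row-insert the values π_1, π_2, … into P one at a time, bumping the leftmost entry strictly greater than the inserted value down to the next row. The recording tableau Q records, in position (i, j), the step at which that cell was added to P.
  Insert 1 (step 1): P = [1];  Q = [1]
  Insert 4 (step 2): P = [1, 4];  Q = [1, 2]
  Insert 6 (step 3): P = [1, 4, 6];  Q = [1, 2, 3]
  Insert 8 (step 4): P = [1, 4, 6, 8];  Q = [1, 2, 3, 4]
  Insert 5 (step 5): P = [1, 4, 5, 8] / [6];  Q = [1, 2, 3, 4] / [5]
  Insert 7 (step 6): P = [1, 4, 5, 7] / [6, 8];  Q = [1, 2, 3, 4] / [5, 6]
  Insert 2 (step 7): P = [1, 2, 5, 7] / [4, 8] / [6];  Q = [1, 2, 3, 4] / [5, 6] / [7]
  Insert 3 (step 8): P = [1, 2, 3, 7] / [4, 5] / [6, 8];  Q = [1, 2, 3, 4] / [5, 6] / [7, 8]
Final shape: (4, 2, 2).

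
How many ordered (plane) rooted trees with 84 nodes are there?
C_83 = 68854441132780194707888052034668647142985206100

These ordered rooted trees are counted by the Catalan number C_n = (1/(n + 1)) · C(2n, n). For n = 83: C_83 = (1/84) · C(166, 83) = 5783773055153536355462596370912166360010757312400/84 = 68854441132780194707888052034668647142985206100.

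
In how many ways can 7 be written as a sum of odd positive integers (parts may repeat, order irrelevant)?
p_odd(7) = 5

Partitions of 7 using only odd parts 1, 3, 5, …: 7, 5+1+1, 3+3+1, 3+1+1+1+1, 1+1+1+1+1+1+1. There are 5. (Euler: this equals q(7), the number of distinct-part partitions.)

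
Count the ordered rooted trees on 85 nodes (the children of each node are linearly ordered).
C_84 = 270557451039395118028642463289168566420671280440

These ordered rooted trees are counted by the Catalan number C_n = (1/(n + 1)) · C(2n, n). For n = 84: C_84 = (1/85) · C(168, 84) = 22997383338348585032434609379579328145757058837400/85 = 270557451039395118028642463289168566420671280440.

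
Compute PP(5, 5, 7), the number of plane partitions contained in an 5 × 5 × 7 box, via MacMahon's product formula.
PP(5, 5, 7) = 30107635272

Evaluate the triple product over i = 1..5, j = 1..5, k = 1..7. The factors are (2/1) · (3/2) · (4/3) · (5/4) · (6/5) · (7/6) · (8/7) · (3/2) · … (175 factors total). The numerators and denominators telescope so the product is an integer; carrying out the multiplication exactly gives PP(5, 5, 7) = 30107635272.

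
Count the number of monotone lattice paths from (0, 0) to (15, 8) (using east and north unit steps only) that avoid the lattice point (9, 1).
Number of paths = 473154

Total paths from (0, 0) to (15, 8): C(23, 15) = 490314. Paths through (9, 1): (paths (0, 0) → (9, 1)) × (paths (9, 1) → (15, 8)) = C(10, 9) · C(13, 6) = 10 · 1716 = 17160. Avoidance count = 490314 − 17160 = 473154.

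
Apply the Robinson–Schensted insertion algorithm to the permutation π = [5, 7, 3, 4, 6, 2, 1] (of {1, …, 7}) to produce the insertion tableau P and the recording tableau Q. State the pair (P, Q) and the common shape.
P = [1, 4, 6] / [2, 7] / [3] / [5];  Q = [1, 2, 5] / [3, 4] / [6] / [7];  common shape = (3, 2, 1, 1)

Row-insert the values π_1, π_2, … into P one at a time, bumping the leftmost entry strictly greater than the inserted value down to the next row. The recording tableau Q records, in position (i, j), the step at which that cell was added to P.
  Insert 5 (step 1): P = [5];  Q = [1]
  Insert 7 (step 2): P = [5, 7];  Q = [1, 2]
  Insert 3 (step 3): P = [3, 7] / [5];  Q = [1, 2] / [3]
  Insert 4 (step 4): P = [3, 4] / [5, 7];  Q = [1, 2] / [3, 4]
  Insert 6 (step 5): P = [3, 4, 6] / [5, 7];  Q = [1, 2, 5] / [3, 4]
  Insert 2 (step 6): P = [2, 4, 6] / [3, 7] / [5];  Q = [1, 2, 5] / [3, 4] / [6]
  Insert 1 (step 7): P = [1, 4, 6] / [2, 7] / [3] / [5];  Q = [1, 2, 5] / [3, 4] / [6] / [7]
Final shape: (3, 2, 1, 1).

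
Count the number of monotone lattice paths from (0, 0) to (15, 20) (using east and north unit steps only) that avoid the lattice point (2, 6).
Number of paths = 2686310760

Total paths from (0, 0) to (15, 20): C(35, 15) = 3247943160. Paths through (2, 6): (paths (0, 0) → (2, 6)) × (paths (2, 6) → (15, 20)) = C(8, 2) · C(27, 13) = 28 · 20058300 = 561632400. Avoidance count = 3247943160 − 561632400 = 2686310760.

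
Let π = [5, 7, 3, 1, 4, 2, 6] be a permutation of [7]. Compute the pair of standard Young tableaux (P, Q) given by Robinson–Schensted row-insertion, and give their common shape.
P = [1, 2, 6] / [3, 4] / [5, 7];  Q = [1, 2, 7] / [3, 5] / [4, 6];  common shape = (3, 2, 2)

Row-insert the values π_1, π_2, … into P one at a time, bumping the leftmost entry strictly greater than the inserted value down to the next row. The recording tableau Q records, in position (i, j), the step at which that cell was added to P.
  Insert 5 (step 1): P = [5];  Q = [1]
  Insert 7 (step 2): P = [5, 7];  Q = [1, 2]
  Insert 3 (step 3): P = [3, 7] / [5];  Q = [1, 2] / [3]
  Insert 1 (step 4): P = [1, 7] / [3] / [5];  Q = [1, 2] / [3] / [4]
  Insert 4 (step 5): P = [1, 4] / [3, 7] / [5];  Q = [1, 2] / [3, 5] / [4]
  Insert 2 (step 6): P = [1, 2] / [3, 4] / [5, 7];  Q = [1, 2] / [3, 5] / [4, 6]
  Insert 6 (step 7): P = [1, 2, 6] / [3, 4] / [5, 7];  Q = [1, 2, 7] / [3, 5] / [4, 6]
Final shape: (3, 2, 2).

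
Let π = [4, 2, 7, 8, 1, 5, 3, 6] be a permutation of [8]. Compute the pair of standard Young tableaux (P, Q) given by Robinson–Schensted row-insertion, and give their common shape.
P = [1, 3, 6] / [2, 5, 8] / [4, 7];  Q = [1, 3, 4] / [2, 6, 8] / [5, 7];  common shape = (3, 3, 2)

Row-insert the values π_1, π_2, … into P one at a time, bumping the leftmost entry strictly greater than the inserted value down to the next row. The recording tableau Q records, in position (i, j), the step at which that cell was added to P.
  Insert 4 (step 1): P = [4];  Q = [1]
  Insert 2 (step 2): P = [2] / [4];  Q = [1] / [2]
  Insert 7 (step 3): P = [2, 7] / [4];  Q = [1, 3] / [2]
  Insert 8 (step 4): P = [2, 7, 8] / [4];  Q = [1, 3, 4] / [2]
  Insert 1 (step 5): P = [1, 7, 8] / [2] / [4];  Q = [1, 3, 4] / [2] / [5]
  Insert 5 (step 6): P = [1, 5, 8] / [2, 7] / [4];  Q = [1, 3, 4] / [2, 6] / [5]
  Insert 3 (step 7): P = [1, 3, 8] / [2, 5] / [4, 7];  Q = [1, 3, 4] / [2, 6] / [5, 7]
  Insert 6 (step 8): P = [1, 3, 6] / [2, 5, 8] / [4, 7];  Q = [1, 3, 4] / [2, 6, 8] / [5, 7]
Final shape: (3, 3, 2).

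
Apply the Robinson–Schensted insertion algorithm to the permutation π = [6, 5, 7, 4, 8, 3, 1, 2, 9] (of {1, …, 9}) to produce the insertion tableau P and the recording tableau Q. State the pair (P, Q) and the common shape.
P = [1, 2, 8, 9] / [3, 7] / [4] / [5] / [6];  Q = [1, 3, 5, 9] / [2, 8] / [4] / [6] / [7];  common shape = (4, 2, 1, 1, 1)

Row-insert the values π_1, π_2, … into P one at a time, bumping the leftmost entry strictly greater than the inserted value down to the next row. The recording tableau Q records, in position (i, j), the step at which that cell was added to P.
  Insert 6 (step 1): P = [6];  Q = [1]
  Insert 5 (step 2): P = [5] / [6];  Q = [1] / [2]
  Insert 7 (step 3): P = [5, 7] / [6];  Q = [1, 3] / [2]
  Insert 4 (step 4): P = [4, 7] / [5] / [6];  Q = [1, 3] / [2] / [4]
  Insert 8 (step 5): P = [4, 7, 8] / [5] / [6];  Q = [1, 3, 5] / [2] / [4]
  Insert 3 (step 6): P = [3, 7, 8] / [4] / [5] / [6];  Q = [1, 3, 5] / [2] / [4] / [6]
  Insert 1 (step 7): P = [1, 7, 8] / [3] / [4] / [5] / [6];  Q = [1, 3, 5] / [2] / [4] / [6] / [7]
  Insert 2 (step 8): P = [1, 2, 8] / [3, 7] / [4] / [5] / [6];  Q = [1, 3, 5] / [2, 8] / [4] / [6] / [7]
  Insert 9 (step 9): P = [1, 2, 8, 9] / [3, 7] / [4] / [5] / [6];  Q = [1, 3, 5, 9] / [2, 8] / [4] / [6] / [7]
Final shape: (4, 2, 1, 1, 1).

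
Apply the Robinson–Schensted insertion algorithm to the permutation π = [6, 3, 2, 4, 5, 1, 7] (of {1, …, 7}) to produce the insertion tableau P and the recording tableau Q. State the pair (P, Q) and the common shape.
P = [1, 4, 5, 7] / [2] / [3] / [6];  Q = [1, 4, 5, 7] / [2] / [3] / [6];  common shape = (4, 1, 1, 1)

Row-insert the values π_1, π_2, … into P one at a time, bumping the leftmost entry strictly greater than the inserted value down to the next row. The recording tableau Q records, in position (i, j), the step at which that cell was added to P.
  Insert 6 (step 1): P = [6];  Q = [1]
  Insert 3 (step 2): P = [3] / [6];  Q = [1] / [2]
  Insert 2 (step 3): P = [2] / [3] / [6];  Q = [1] / [2] / [3]
  Insert 4 (step 4): P = [2, 4] / [3] / [6];  Q = [1, 4] / [2] / [3]
  Insert 5 (step 5): P = [2, 4, 5] / [3] / [6];  Q = [1, 4, 5] / [2] / [3]
  Insert 1 (step 6): P = [1, 4, 5] / [2] / [3] / [6];  Q = [1, 4, 5] / [2] / [3] / [6]
  Insert 7 (step 7): P = [1, 4, 5, 7] / [2] / [3] / [6];  Q = [1, 4, 5, 7] / [2] / [3] / [6]
Final shape: (4, 1, 1, 1).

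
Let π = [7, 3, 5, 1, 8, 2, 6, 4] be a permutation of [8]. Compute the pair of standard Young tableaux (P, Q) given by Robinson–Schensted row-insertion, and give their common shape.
P = [1, 2, 4] / [3, 5, 6] / [7, 8];  Q = [1, 3, 5] / [2, 6, 7] / [4, 8];  common shape = (3, 3, 2)

Row-insert the values π_1, π_2, … into P one at a time, bumping the leftmost entry strictly greater than the inserted value down to the next row. The recording tableau Q records, in position (i, j), the step at which that cell was added to P.
  Insert 7 (step 1): P = [7];  Q = [1]
  Insert 3 (step 2): P = [3] / [7];  Q = [1] / [2]
  Insert 5 (step 3): P = [3, 5] / [7];  Q = [1, 3] / [2]
  Insert 1 (step 4): P = [1, 5] / [3] / [7];  Q = [1, 3] / [2] / [4]
  Insert 8 (step 5): P = [1, 5, 8] / [3] / [7];  Q = [1, 3, 5] / [2] / [4]
  Insert 2 (step 6): P = [1, 2, 8] / [3, 5] / [7];  Q = [1, 3, 5] / [2, 6] / [4]
  Insert 6 (step 7): P = [1, 2, 6] / [3, 5, 8] / [7];  Q = [1, 3, 5] / [2, 6, 7] / [4]
  Insert 4 (step 8): P = [1, 2, 4] / [3, 5, 6] / [7, 8];  Q = [1, 3, 5] / [2, 6, 7] / [4, 8]
Final shape: (3, 3, 2).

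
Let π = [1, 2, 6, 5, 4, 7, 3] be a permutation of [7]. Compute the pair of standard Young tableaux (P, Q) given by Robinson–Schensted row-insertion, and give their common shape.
P = [1, 2, 3, 7] / [4] / [5] / [6];  Q = [1, 2, 3, 6] / [4] / [5] / [7];  common shape = (4, 1, 1, 1)

Row-insert the values π_1, π_2, … into P one at a time, bumping the leftmost entry strictly greater than the inserted value down to the next row. The recording tableau Q records, in position (i, j), the step at which that cell was added to P.
  Insert 1 (step 1): P = [1];  Q = [1]
  Insert 2 (step 2): P = [1, 2];  Q = [1, 2]
  Insert 6 (step 3): P = [1, 2, 6];  Q = [1, 2, 3]
  Insert 5 (step 4): P = [1, 2, 5] / [6];  Q = [1, 2, 3] / [4]
  Insert 4 (step 5): P = [1, 2, 4] / [5] / [6];  Q = [1, 2, 3] / [4] / [5]
  Insert 7 (step 6): P = [1, 2, 4, 7] / [5] / [6];  Q = [1, 2, 3, 6] / [4] / [5]
  Insert 3 (step 7): P = [1, 2, 3, 7] / [4] / [5] / [6];  Q = [1, 2, 3, 6] / [4] / [5] / [7]
Final shape: (4, 1, 1, 1).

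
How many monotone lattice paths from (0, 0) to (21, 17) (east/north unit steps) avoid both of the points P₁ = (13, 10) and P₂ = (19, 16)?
Number of paths = 12410642772

Inclusion–exclusion. Total paths: C(38, 21) = 28781143380. Through P₁: C(23, 13)·C(15, 8) = 7362064710. Through P₂: C(35, 19)·C(3, 2) = 12179786850. Since P₁ is strictly southwest of P₂, a monotone path through both must visit P₁ then P₂; paths through both = C(23, 13)·C(12, 6)·C(3, 2) = 3171350952. Avoid both = 28781143380 − 7362064710 − 12179786850 + 3171350952 = 12410642772.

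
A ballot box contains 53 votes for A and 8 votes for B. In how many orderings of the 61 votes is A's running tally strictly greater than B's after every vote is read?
Strict-lead orderings = 2172413925

Total orderings of the 61 votes with 53 for A: C(61, 53) = 2944827765. By the Bertrand ballot formula (Cycle Lemma / reflection principle), the number of orderings in which A is strictly ahead of B throughout is (p − q)/(p + q) · C(p + q, p) = (53 − 8)/(53 + 8) · 2944827765 = 2172413925.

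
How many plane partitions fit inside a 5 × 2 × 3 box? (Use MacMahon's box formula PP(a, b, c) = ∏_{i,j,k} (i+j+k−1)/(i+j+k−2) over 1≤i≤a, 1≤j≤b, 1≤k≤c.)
PP(5, 2, 3) = 1176

Evaluate the triple product over i = 1..5, j = 1..2, k = 1..3. The factors are (2/1) · (3/2) · (4/3) · (3/2) · (4/3) · (5/4) · (3/2) · (4/3) · … (30 factors total). The numerators and denominators telescope so the product is an integer; carrying out the multiplication exactly gives PP(5, 2, 3) = 1176.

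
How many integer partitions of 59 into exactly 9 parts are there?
p(59, 9 parts) = 45812

Partitions of n into exactly k parts are in bijection with partitions of n − k into at most k parts (subtract 1 from each part). So p(59, exactly 9) = p(50, parts ≤ 9). Computing via the recurrence p(m, j) = p(m, j−1) + p(m−j, j) gives 45812.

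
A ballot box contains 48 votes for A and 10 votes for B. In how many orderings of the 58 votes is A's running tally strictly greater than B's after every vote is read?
Strict-lead orderings = 34186557405

Total orderings of the 58 votes with 48 for A: C(58, 48) = 52179482355. By the Bertrand ballot formula (Cycle Lemma / reflection principle), the number of orderings in which A is strictly ahead of B throughout is (p − q)/(p + q) · C(p + q, p) = (48 − 10)/(48 + 10) · 52179482355 = 34186557405.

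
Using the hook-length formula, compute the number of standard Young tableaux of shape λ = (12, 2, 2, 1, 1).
# SYT of shape (12, 2, 2, 1, 1) = 106029

Hook-length formula: f^λ = n! / Π hook(c), product over all cells c of the Young diagram. For λ = (12, 2, 2, 1, 1), n = 18 boxes. Hook lengths by row (left-to-right, top-to-bottom): [16, 13, 10, 9, 8, 7, 6, 5, 4, 3, 2, 1]; [5, 2]; [4, 1]; [2]; [1]. Product of hooks = 60383232000. So f^λ = 18! / 60383232000 = 6402373705728000 / 60383232000 = 106029.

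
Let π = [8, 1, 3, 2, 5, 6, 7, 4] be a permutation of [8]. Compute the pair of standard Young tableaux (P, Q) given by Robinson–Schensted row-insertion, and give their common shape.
P = [1, 2, 4, 6, 7] / [3, 5] / [8];  Q = [1, 3, 5, 6, 7] / [2, 8] / [4];  common shape = (5, 2, 1)

Row-insert the values π_1, π_2, … into P one at a time, bumping the leftmost entry strictly greater than the inserted value down to the next row. The recording tableau Q records, in position (i, j), the step at which that cell was added to P.
  Insert 8 (step 1): P = [8];  Q = [1]
  Insert 1 (step 2): P = [1] / [8];  Q = [1] / [2]
  Insert 3 (step 3): P = [1, 3] / [8];  Q = [1, 3] / [2]
  Insert 2 (step 4): P = [1, 2] / [3] / [8];  Q = [1, 3] / [2] / [4]
  Insert 5 (step 5): P = [1, 2, 5] / [3] / [8];  Q = [1, 3, 5] / [2] / [4]
  Insert 6 (step 6): P = [1, 2, 5, 6] / [3] / [8];  Q = [1, 3, 5, 6] / [2] / [4]
  Insert 7 (step 7): P = [1, 2, 5, 6, 7] / [3] / [8];  Q = [1, 3, 5, 6, 7] / [2] / [4]
  Insert 4 (step 8): P = [1, 2, 4, 6, 7] / [3, 5] / [8];  Q = [1, 3, 5, 6, 7] / [2, 8] / [4]
Final shape: (5, 2, 1).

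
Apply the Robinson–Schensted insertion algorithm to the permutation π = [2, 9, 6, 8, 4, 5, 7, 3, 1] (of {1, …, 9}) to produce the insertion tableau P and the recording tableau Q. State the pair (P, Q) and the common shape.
P = [1, 3, 5, 7] / [2, 8] / [4] / [6] / [9];  Q = [1, 2, 4, 7] / [3, 6] / [5] / [8] / [9];  common shape = (4, 2, 1, 1, 1)

Row-insert the values π_1, π_2, … into P one at a time, bumping the leftmost entry strictly greater than the inserted value down to the next row. The recording tableau Q records, in position (i, j), the step at which that cell was added to P.
  Insert 2 (step 1): P = [2];  Q = [1]
  Insert 9 (step 2): P = [2, 9];  Q = [1, 2]
  Insert 6 (step 3): P = [2, 6] / [9];  Q = [1, 2] / [3]
  Insert 8 (step 4): P = [2, 6, 8] / [9];  Q = [1, 2, 4] / [3]
  Insert 4 (step 5): P = [2, 4, 8] / [6] / [9];  Q = [1, 2, 4] / [3] / [5]
  Insert 5 (step 6): P = [2, 4, 5] / [6, 8] / [9];  Q = [1, 2, 4] / [3, 6] / [5]
  Insert 7 (step 7): P = [2, 4, 5, 7] / [6, 8] / [9];  Q = [1, 2, 4, 7] / [3, 6] / [5]
  Insert 3 (step 8): P = [2, 3, 5, 7] / [4, 8] / [6] / [9];  Q = [1, 2, 4, 7] / [3, 6] / [5] / [8]
  Insert 1 (step 9): P = [1, 3, 5, 7] / [2, 8] / [4] / [6] / [9];  Q = [1, 2, 4, 7] / [3, 6] / [5] / [8] / [9]
Final shape: (4, 2, 1, 1, 1).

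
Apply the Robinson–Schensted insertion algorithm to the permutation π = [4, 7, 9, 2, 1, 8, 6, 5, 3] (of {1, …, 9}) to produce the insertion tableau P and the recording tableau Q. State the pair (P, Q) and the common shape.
P = [1, 3, 8] / [2, 5] / [4, 6] / [7] / [9];  Q = [1, 2, 3] / [4, 6] / [5, 7] / [8] / [9];  common shape = (3, 2, 2, 1, 1)

Row-insert the values π_1, π_2, … into P one at a time, bumping the leftmost entry strictly greater than the inserted value down to the next row. The recording tableau Q records, in position (i, j), the step at which that cell was added to P.
  Insert 4 (step 1): P = [4];  Q = [1]
  Insert 7 (step 2): P = [4, 7];  Q = [1, 2]
  Insert 9 (step 3): P = [4, 7, 9];  Q = [1, 2, 3]
  Insert 2 (step 4): P = [2, 7, 9] / [4];  Q = [1, 2, 3] / [4]
  Insert 1 (step 5): P = [1, 7, 9] / [2] / [4];  Q = [1, 2, 3] / [4] / [5]
  Insert 8 (step 6): P = [1, 7, 8] / [2, 9] / [4];  Q = [1, 2, 3] / [4, 6] / [5]
  Insert 6 (step 7): P = [1, 6, 8] / [2, 7] / [4, 9];  Q = [1, 2, 3] / [4, 6] / [5, 7]
  Insert 5 (step 8): P = [1, 5, 8] / [2, 6] / [4, 7] / [9];  Q = [1, 2, 3] / [4, 6] / [5, 7] / [8]
  Insert 3 (step 9): P = [1, 3, 8] / [2, 5] / [4, 6] / [7] / [9];  Q = [1, 2, 3] / [4, 6] / [5, 7] / [8] / [9]
Final shape: (3, 2, 2, 1, 1).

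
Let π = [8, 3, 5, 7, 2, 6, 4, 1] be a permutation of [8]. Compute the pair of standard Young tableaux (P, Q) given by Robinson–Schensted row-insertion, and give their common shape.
P = [1, 4, 6] / [2, 5] / [3] / [7] / [8];  Q = [1, 3, 4] / [2, 6] / [5] / [7] / [8];  common shape = (3, 2, 1, 1, 1)

Row-insert the values π_1, π_2, … into P one at a time, bumping the leftmost entry strictly greater than the inserted value down to the next row. The recording tableau Q records, in position (i, j), the step at which that cell was added to P.
  Insert 8 (step 1): P = [8];  Q = [1]
  Insert 3 (step 2): P = [3] / [8];  Q = [1] / [2]
  Insert 5 (step 3): P = [3, 5] / [8];  Q = [1, 3] / [2]
  Insert 7 (step 4): P = [3, 5, 7] / [8];  Q = [1, 3, 4] / [2]
  Insert 2 (step 5): P = [2, 5, 7] / [3] / [8];  Q = [1, 3, 4] / [2] / [5]
  Insert 6 (step 6): P = [2, 5, 6] / [3, 7] / [8];  Q = [1, 3, 4] / [2, 6] / [5]
  Insert 4 (step 7): P = [2, 4, 6] / [3, 5] / [7] / [8];  Q = [1, 3, 4] / [2, 6] / [5] / [7]
  Insert 1 (step 8): P = [1, 4, 6] / [2, 5] / [3] / [7] / [8];  Q = [1, 3, 4] / [2, 6] / [5] / [7] / [8]
Final shape: (3, 2, 1, 1, 1).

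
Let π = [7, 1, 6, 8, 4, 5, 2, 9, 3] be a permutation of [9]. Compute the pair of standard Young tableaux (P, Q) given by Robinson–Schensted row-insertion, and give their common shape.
P = [1, 2, 3, 9] / [4, 5] / [6, 8] / [7];  Q = [1, 3, 4, 8] / [2, 6] / [5, 9] / [7];  common shape = (4, 2, 2, 1)

Row-insert the values π_1, π_2, … into P one at a time, bumping the leftmost entry strictly greater than the inserted value down to the next row. The recording tableau Q records, in position (i, j), the step at which that cell was added to P.
  Insert 7 (step 1): P = [7];  Q = [1]
  Insert 1 (step 2): P = [1] / [7];  Q = [1] / [2]
  Insert 6 (step 3): P = [1, 6] / [7];  Q = [1, 3] / [2]
  Insert 8 (step 4): P = [1, 6, 8] / [7];  Q = [1, 3, 4] / [2]
  Insert 4 (step 5): P = [1, 4, 8] / [6] / [7];  Q = [1, 3, 4] / [2] / [5]
  Insert 5 (step 6): P = [1, 4, 5] / [6, 8] / [7];  Q = [1, 3, 4] / [2, 6] / [5]
  Insert 2 (step 7): P = [1, 2, 5] / [4, 8] / [6] / [7];  Q = [1, 3, 4] / [2, 6] / [5] / [7]
  Insert 9 (step 8): P = [1, 2, 5, 9] / [4, 8] / [6] / [7];  Q = [1, 3, 4, 8] / [2, 6] / [5] / [7]
  Insert 3 (step 9): P = [1, 2, 3, 9] / [4, 5] / [6, 8] / [7];  Q = [1, 3, 4, 8] / [2, 6] / [5, 9] / [7]
Final shape: (4, 2, 2, 1).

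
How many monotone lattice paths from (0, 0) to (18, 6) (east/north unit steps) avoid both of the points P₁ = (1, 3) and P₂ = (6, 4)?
Number of paths = 113110

Inclusion–exclusion. Total paths: C(24, 18) = 134596. Through P₁: C(4, 1)·C(20, 17) = 4560. Through P₂: C(10, 6)·C(14, 12) = 19110. Since P₁ is strictly southwest of P₂, a monotone path through both must visit P₁ then P₂; paths through both = C(4, 1)·C(6, 5)·C(14, 12) = 2184. Avoid both = 134596 − 4560 − 19110 + 2184 = 113110.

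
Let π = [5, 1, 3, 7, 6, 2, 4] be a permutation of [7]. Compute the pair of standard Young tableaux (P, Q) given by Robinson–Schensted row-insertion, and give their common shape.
P = [1, 2, 4] / [3, 6] / [5, 7];  Q = [1, 3, 4] / [2, 5] / [6, 7];  common shape = (3, 2, 2)

Row-insert the values π_1, π_2, … into P one at a time, bumping the leftmost entry strictly greater than the inserted value down to the next row. The recording tableau Q records, in position (i, j), the step at which that cell was added to P.
  Insert 5 (step 1): P = [5];  Q = [1]
  Insert 1 (step 2): P = [1] / [5];  Q = [1] / [2]
  Insert 3 (step 3): P = [1, 3] / [5];  Q = [1, 3] / [2]
  Insert 7 (step 4): P = [1, 3, 7] / [5];  Q = [1, 3, 4] / [2]
  Insert 6 (step 5): P = [1, 3, 6] / [5, 7];  Q = [1, 3, 4] / [2, 5]
  Insert 2 (step 6): P = [1, 2, 6] / [3, 7] / [5];  Q = [1, 3, 4] / [2, 5] / [6]
  Insert 4 (step 7): P = [1, 2, 4] / [3, 6] / [5, 7];  Q = [1, 3, 4] / [2, 5] / [6, 7]
Final shape: (3, 2, 2).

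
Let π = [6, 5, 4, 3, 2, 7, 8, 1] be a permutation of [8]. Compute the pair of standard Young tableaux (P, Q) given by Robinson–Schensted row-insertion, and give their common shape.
P = [1, 7, 8] / [2] / [3] / [4] / [5] / [6];  Q = [1, 6, 7] / [2] / [3] / [4] / [5] / [8];  common shape = (3, 1, 1, 1, 1, 1)

Row-insert the values π_1, π_2, … into P one at a time, bumping the leftmost entry strictly greater than the inserted value down to the next row. The recording tableau Q records, in position (i, j), the step at which that cell was added to P.
  Insert 6 (step 1): P = [6];  Q = [1]
  Insert 5 (step 2): P = [5] / [6];  Q = [1] / [2]
  Insert 4 (step 3): P = [4] / [5] / [6];  Q = [1] / [2] / [3]
  Insert 3 (step 4): P = [3] / [4] / [5] / [6];  Q = [1] / [2] / [3] / [4]
  Insert 2 (step 5): P = [2] / [3] / [4] / [5] / [6];  Q = [1] / [2] / [3] / [4] / [5]
  Insert 7 (step 6): P = [2, 7] / [3] / [4] / [5] / [6];  Q = [1, 6] / [2] / [3] / [4] / [5]
  Insert 8 (step 7): P = [2, 7, 8] / [3] / [4] / [5] / [6];  Q = [1, 6, 7] / [2] / [3] / [4] / [5]
  Insert 1 (step 8): P = [1, 7, 8] / [2] / [3] / [4] / [5] / [6];  Q = [1, 6, 7] / [2] / [3] / [4] / [5] / [8]
Final shape: (3, 1, 1, 1, 1, 1).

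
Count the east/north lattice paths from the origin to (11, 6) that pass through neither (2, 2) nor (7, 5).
Number of paths = 5806

Inclusion–exclusion. Total paths: C(17, 11) = 12376. Through P₁: C(4, 2)·C(13, 9) = 4290. Through P₂: C(12, 7)·C(5, 4) = 3960. Since P₁ is strictly southwest of P₂, a monotone path through both must visit P₁ then P₂; paths through both = C(4, 2)·C(8, 5)·C(5, 4) = 1680. Avoid both = 12376 − 4290 − 3960 + 1680 = 5806.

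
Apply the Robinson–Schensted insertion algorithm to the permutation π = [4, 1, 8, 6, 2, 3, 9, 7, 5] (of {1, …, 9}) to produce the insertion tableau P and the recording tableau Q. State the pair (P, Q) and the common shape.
P = [1, 2, 3, 5] / [4, 6, 7] / [8, 9];  Q = [1, 3, 6, 7] / [2, 4, 8] / [5, 9];  common shape = (4, 3, 2)

Row-insert the values π_1, π_2, … into P one at a time, bumping the leftmost entry strictly greater than the inserted value down to the next row. The recording tableau Q records, in position (i, j), the step at which that cell was added to P.
  Insert 4 (step 1): P = [4];  Q = [1]
  Insert 1 (step 2): P = [1] / [4];  Q = [1] / [2]
  Insert 8 (step 3): P = [1, 8] / [4];  Q = [1, 3] / [2]
  Insert 6 (step 4): P = [1, 6] / [4, 8];  Q = [1, 3] / [2, 4]
  Insert 2 (step 5): P = [1, 2] / [4, 6] / [8];  Q = [1, 3] / [2, 4] / [5]
  Insert 3 (step 6): P = [1, 2, 3] / [4, 6] / [8];  Q = [1, 3, 6] / [2, 4] / [5]
  Insert 9 (step 7): P = [1, 2, 3, 9] / [4, 6] / [8];  Q = [1, 3, 6, 7] / [2, 4] / [5]
  Insert 7 (step 8): P = [1, 2, 3, 7] / [4, 6, 9] / [8];  Q = [1, 3, 6, 7] / [2, 4, 8] / [5]
  Insert 5 (step 9): P = [1, 2, 3, 5] / [4, 6, 7] / [8, 9];  Q = [1, 3, 6, 7] / [2, 4, 8] / [5, 9]
Final shape: (4, 3, 2).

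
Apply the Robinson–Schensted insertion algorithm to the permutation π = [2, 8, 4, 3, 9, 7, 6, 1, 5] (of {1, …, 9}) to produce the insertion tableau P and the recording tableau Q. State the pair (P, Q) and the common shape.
P = [1, 3, 5] / [2, 6] / [4, 7] / [8, 9];  Q = [1, 2, 5] / [3, 6] / [4, 7] / [8, 9];  common shape = (3, 2, 2, 2)

Row-insert the values π_1, π_2, … into P one at a time, bumping the leftmost entry strictly greater than the inserted value down to the next row. The recording tableau Q records, in position (i, j), the step at which that cell was added to P.
  Insert 2 (step 1): P = [2];  Q = [1]
  Insert 8 (step 2): P = [2, 8];  Q = [1, 2]
  Insert 4 (step 3): P = [2, 4] / [8];  Q = [1, 2] / [3]
  Insert 3 (step 4): P = [2, 3] / [4] / [8];  Q = [1, 2] / [3] / [4]
  Insert 9 (step 5): P = [2, 3, 9] / [4] / [8];  Q = [1, 2, 5] / [3] / [4]
  Insert 7 (step 6): P = [2, 3, 7] / [4, 9] / [8];  Q = [1, 2, 5] / [3, 6] / [4]
  Insert 6 (step 7): P = [2, 3, 6] / [4, 7] / [8, 9];  Q = [1, 2, 5] / [3, 6] / [4, 7]
  Insert 1 (step 8): P = [1, 3, 6] / [2, 7] / [4, 9] / [8];  Q = [1, 2, 5] / [3, 6] / [4, 7] / [8]
  Insert 5 (step 9): P = [1, 3, 5] / [2, 6] / [4, 7] / [8, 9];  Q = [1, 2, 5] / [3, 6] / [4, 7] / [8, 9]
Final shape: (3, 2, 2, 2).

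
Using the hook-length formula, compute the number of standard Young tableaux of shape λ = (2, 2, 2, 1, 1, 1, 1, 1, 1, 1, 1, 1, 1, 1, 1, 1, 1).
# SYT of shape (2, 2, 2, 1, 1, 1, 1, 1, 1, 1, 1, 1, 1, 1, 1, 1, 1) = 950

Hook-length formula: f^λ = n! / Π hook(c), product over all cells c of the Young diagram. For λ = (2, 2, 2, 1, 1, 1, 1, 1, 1, 1, 1, 1, 1, 1, 1, 1, 1), n = 20 boxes. Hook lengths by row (left-to-right, top-to-bottom): [18, 3]; [17, 2]; [16, 1]; [14]; [13]; [12]; [11]; [10]; [9]; [8]; [7]; [6]; [5]; [4]; [3]; [2]; [1]. Product of hooks = 2560949482291200. So f^λ = 20! / 2560949482291200 = 2432902008176640000 / 2560949482291200 = 950.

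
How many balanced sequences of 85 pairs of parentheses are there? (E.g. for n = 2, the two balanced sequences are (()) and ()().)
C_85 = 1063353702922273835973036658043476458723103404520

These balanced parentheses are counted by the Catalan number C_n = (1/(n + 1)) · C(2n, n). For n = 85: C_85 = (1/86) · C(170, 85) = 91448418451315549893681152591738975450186892788720/86 = 1063353702922273835973036658043476458723103404520.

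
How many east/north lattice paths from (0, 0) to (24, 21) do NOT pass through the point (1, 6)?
Number of paths = 3665356744230

Total paths from (0, 0) to (24, 21): C(45, 24) = 3773655750150. Paths through (1, 6): (paths (0, 0) → (1, 6)) × (paths (1, 6) → (24, 21)) = C(7, 1) · C(38, 23) = 7 · 15471286560 = 108299005920. Avoidance count = 3773655750150 − 108299005920 = 3665356744230.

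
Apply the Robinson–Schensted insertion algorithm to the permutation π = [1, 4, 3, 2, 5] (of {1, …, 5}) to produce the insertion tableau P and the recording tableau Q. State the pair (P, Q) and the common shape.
P = [1, 2, 5] / [3] / [4];  Q = [1, 2, 5] / [3] / [4];  common shape = (3, 1, 1)

Row-insert the values π_1, π_2, … into P one at a time, bumping the leftmost entry strictly greater than the inserted value down to the next row. The recording tableau Q records, in position (i, j), the step at which that cell was added to P.
  Insert 1 (step 1): P = [1];  Q = [1]
  Insert 4 (step 2): P = [1, 4];  Q = [1, 2]
  Insert 3 (step 3): P = [1, 3] / [4];  Q = [1, 2] / [3]
  Insert 2 (step 4): P = [1, 2] / [3] / [4];  Q = [1, 2] / [3] / [4]
  Insert 5 (step 5): P = [1, 2, 5] / [3] / [4];  Q = [1, 2, 5] / [3] / [4]
Final shape: (3, 1, 1).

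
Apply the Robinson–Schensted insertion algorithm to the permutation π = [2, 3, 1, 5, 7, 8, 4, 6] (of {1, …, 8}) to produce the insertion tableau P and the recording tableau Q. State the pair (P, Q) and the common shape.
P = [1, 3, 4, 6, 8] / [2, 5, 7];  Q = [1, 2, 4, 5, 6] / [3, 7, 8];  common shape = (5, 3)

Row-insert the values π_1, π_2, … into P one at a time, bumping the leftmost entry strictly greater than the inserted value down to the next row. The recording tableau Q records, in position (i, j), the step at which that cell was added to P.
  Insert 2 (step 1): P = [2];  Q = [1]
  Insert 3 (step 2): P = [2, 3];  Q = [1, 2]
  Insert 1 (step 3): P = [1, 3] / [2];  Q = [1, 2] / [3]
  Insert 5 (step 4): P = [1, 3, 5] / [2];  Q = [1, 2, 4] / [3]
  Insert 7 (step 5): P = [1, 3, 5, 7] / [2];  Q = [1, 2, 4, 5] / [3]
  Insert 8 (step 6): P = [1, 3, 5, 7, 8] / [2];  Q = [1, 2, 4, 5, 6] / [3]
  Insert 4 (step 7): P = [1, 3, 4, 7, 8] / [2, 5];  Q = [1, 2, 4, 5, 6] / [3, 7]
  Insert 6 (step 8): P = [1, 3, 4, 6, 8] / [2, 5, 7];  Q = [1, 2, 4, 5, 6] / [3, 7, 8]
Final shape: (5, 3).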